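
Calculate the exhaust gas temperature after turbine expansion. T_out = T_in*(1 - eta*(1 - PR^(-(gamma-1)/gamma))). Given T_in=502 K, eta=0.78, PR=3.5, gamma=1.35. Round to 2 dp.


T_out = T_in * (1 - eta * (1 - PR^(-(gamma-1)/gamma)))
Exponent = -(1.35-1)/1.35 = -0.25925926
PR^exp = 3.5^(-0.25925926) = 0.72267881
Factor = 1 - 0.78*(1 - 0.72267881) = 0.78368947
T_out = 502 * 0.78368947 = 393.41 K


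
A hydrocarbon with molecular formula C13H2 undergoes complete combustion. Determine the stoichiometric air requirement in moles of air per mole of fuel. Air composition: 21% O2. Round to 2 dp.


Balanced combustion: C13H2 + 13.5 O2 -> 13 CO2 + 1 H2O
O2 needed = C + H/4 = 13 + 2/4 = 13.50 moles
Air moles = O2 / 0.21 = 13.50 / 0.21 = 64.29 moles air


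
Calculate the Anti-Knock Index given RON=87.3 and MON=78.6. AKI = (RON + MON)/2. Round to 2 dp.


AKI = (RON + MON) / 2
AKI = (87.3 + 78.6) / 2
AKI = 165.9 / 2 = 82.95


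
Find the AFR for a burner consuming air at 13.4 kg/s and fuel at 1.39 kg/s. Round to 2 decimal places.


AFR = m_air / m_fuel
AFR = 13.4 / 1.39 = 9.64


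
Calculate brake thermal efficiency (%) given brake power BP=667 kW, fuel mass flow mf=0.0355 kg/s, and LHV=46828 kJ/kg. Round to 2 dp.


eta_BTE = (BP / (mf * LHV)) * 100
Denominator = 0.0355 * 46828 = 1662.3940 kW
eta_BTE = (667 / 1662.3940) * 100 = 40.12%


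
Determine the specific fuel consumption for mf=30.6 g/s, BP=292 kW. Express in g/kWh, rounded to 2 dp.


SFC = (mf / BP) * 3600
Rate = 30.6 / 292 = 0.104795 g/(s*kW)
SFC = 0.104795 * 3600 = 377.26 g/kWh


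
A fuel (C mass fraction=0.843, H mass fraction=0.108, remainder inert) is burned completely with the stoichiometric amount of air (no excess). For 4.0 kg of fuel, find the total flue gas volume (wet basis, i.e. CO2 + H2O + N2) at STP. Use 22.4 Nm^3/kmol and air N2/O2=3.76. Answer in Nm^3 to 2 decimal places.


Per kg fuel: CO2 = (C/12 kmol)*22.4 = (0.843/12)*22.4 = 1.57360 Nm^3
Per kg fuel: H2O = (H/2 kmol)*22.4 = (0.108/2)*22.4 = 1.20960 Nm^3
O2 needed per kg fuel = C/12 + H/4 = 0.843/12 + 0.108/4 = 0.09725000 kmol
Per kg fuel: N2 = O2*3.76*22.4 = 0.09725000*3.76*22.4 = 8.19078 Nm^3
Total per kg = 1.57360 + 1.20960 + 8.19078 = 10.97398 Nm^3
Total = 10.97398 * 4.0 = 43.90 Nm^3


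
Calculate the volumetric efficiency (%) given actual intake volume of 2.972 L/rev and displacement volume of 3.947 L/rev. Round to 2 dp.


eta_v = (V_actual / V_disp) * 100
Ratio = 2.972 / 3.947 = 0.7530
eta_v = 0.7530 * 100 = 75.30%


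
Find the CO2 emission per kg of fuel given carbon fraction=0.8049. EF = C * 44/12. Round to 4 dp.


EF = C_frac * (M_CO2 / M_C)
EF = 0.8049 * (44/12)
EF = 0.8049 * 3.666667 = 2.9513 kg_CO2/kg_fuel


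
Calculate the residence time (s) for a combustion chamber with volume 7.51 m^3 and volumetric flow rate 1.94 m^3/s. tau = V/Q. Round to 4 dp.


tau = V / Q_flow
tau = 7.51 / 1.94 = 3.8711 s


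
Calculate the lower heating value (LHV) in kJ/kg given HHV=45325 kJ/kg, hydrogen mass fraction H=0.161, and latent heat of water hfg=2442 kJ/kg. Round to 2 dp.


LHV = HHV - hfg * 9 * H
Water correction = 2442 * 9 * 0.161 = 3538.458 kJ/kg
LHV = 45325 - 3538.458 = 41786.54 kJ/kg


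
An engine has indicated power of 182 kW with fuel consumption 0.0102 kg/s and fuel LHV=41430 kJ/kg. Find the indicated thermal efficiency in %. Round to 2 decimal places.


eta_ith = (IP / (mf * LHV)) * 100
Denominator = 0.0102 * 41430 = 422.5860 kW
eta_ith = (182 / 422.5860) * 100 = 43.07%


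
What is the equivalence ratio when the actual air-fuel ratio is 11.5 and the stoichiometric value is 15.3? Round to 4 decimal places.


phi = AFR_stoich / AFR_actual
phi = 15.3 / 11.5 = 1.3304


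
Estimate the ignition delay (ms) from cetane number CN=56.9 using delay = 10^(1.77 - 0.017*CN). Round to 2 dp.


delay = 10^(1.77 - 0.017*CN)
Exponent = 1.77 - 0.017*56.9 = 0.8027
delay = 10^0.8027 = 6.35 ms


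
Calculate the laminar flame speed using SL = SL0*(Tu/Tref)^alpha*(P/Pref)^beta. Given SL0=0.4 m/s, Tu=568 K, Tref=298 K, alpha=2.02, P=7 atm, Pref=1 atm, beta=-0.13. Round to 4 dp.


SL = SL0 * (Tu/Tref)^alpha * (P/Pref)^beta
T ratio = 568/298 = 1.90604027
(T ratio)^alpha = 1.90604027^2.02 = 3.680161
(P/Pref)^beta = 7^(-0.13) = 0.776492
SL = 0.4 * 3.680161 * 0.776492 = 1.1430 m/s


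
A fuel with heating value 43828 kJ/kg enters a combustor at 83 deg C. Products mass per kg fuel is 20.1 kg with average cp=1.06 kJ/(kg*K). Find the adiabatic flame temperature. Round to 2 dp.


T_ad = T_in + Hc / (m_p * cp)
Denominator = 20.1 * 1.06 = 21.3060
Temperature rise = 43828 / 21.3060 = 2057.07 K
T_ad = 83 + 2057.07 = 2140.07 deg C


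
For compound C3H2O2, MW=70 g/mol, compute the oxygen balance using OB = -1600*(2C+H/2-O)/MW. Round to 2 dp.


OB = -1600 * (2C + H/2 - O) / MW
Inner = 2*3 + 2/2 - 2 = 5.00
OB = -1600 * 5.00 / 70 = -114.29%


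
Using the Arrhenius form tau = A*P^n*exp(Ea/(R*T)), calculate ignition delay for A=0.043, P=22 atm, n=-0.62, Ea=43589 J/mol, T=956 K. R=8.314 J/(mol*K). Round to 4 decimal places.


tau = A * P^n * exp(Ea/(R*T))
P^n = 22^(-0.62) = 0.14712888
Ea/(R*T) = 43589/(8.314*956) = 5.484146
exp(Ea/(R*T)) = 240.843131
tau = 0.043 * 0.14712888 * 240.843131 = 1.5237 ms


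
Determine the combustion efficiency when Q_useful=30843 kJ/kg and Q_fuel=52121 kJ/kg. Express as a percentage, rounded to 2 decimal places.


Efficiency = (Q_useful / Q_fuel) * 100
Efficiency = (30843 / 52121) * 100
Efficiency = 0.5918 * 100 = 59.18%


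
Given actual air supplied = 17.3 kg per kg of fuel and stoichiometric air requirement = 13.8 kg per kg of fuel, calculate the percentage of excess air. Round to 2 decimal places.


Excess air = actual - stoichiometric = 17.3 - 13.8 = 3.50 kg/kg fuel
Excess air % = (excess / stoich) * 100 = (3.50 / 13.8) * 100 = 25.36%


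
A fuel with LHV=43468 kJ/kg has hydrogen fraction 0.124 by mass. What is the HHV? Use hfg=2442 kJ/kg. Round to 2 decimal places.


HHV = LHV + hfg * 9 * H
Water addition = 2442 * 9 * 0.124 = 2725.272 kJ/kg
HHV = 43468 + 2725.272 = 46193.27 kJ/kg


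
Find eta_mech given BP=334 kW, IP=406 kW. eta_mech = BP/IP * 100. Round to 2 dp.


eta_mech = (BP / IP) * 100
Ratio = 334 / 406 = 0.8227
eta_mech = 0.8227 * 100 = 82.27%


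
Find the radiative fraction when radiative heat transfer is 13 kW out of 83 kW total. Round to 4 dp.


f_rad = Q_rad / Q_total
f_rad = 13 / 83 = 0.1566


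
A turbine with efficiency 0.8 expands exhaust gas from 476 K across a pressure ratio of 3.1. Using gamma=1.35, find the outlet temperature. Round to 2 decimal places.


T_out = T_in * (1 - eta * (1 - PR^(-(gamma-1)/gamma)))
Exponent = -(1.35-1)/1.35 = -0.25925926
PR^exp = 3.1^(-0.25925926) = 0.74577862
Factor = 1 - 0.8*(1 - 0.74577862) = 0.79662290
T_out = 476 * 0.79662290 = 379.19 K


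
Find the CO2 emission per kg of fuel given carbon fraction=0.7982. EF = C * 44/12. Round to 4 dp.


EF = C_frac * (M_CO2 / M_C)
EF = 0.7982 * (44/12)
EF = 0.7982 * 3.666667 = 2.9267 kg_CO2/kg_fuel


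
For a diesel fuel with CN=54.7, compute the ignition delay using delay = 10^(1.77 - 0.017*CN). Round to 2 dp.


delay = 10^(1.77 - 0.017*CN)
Exponent = 1.77 - 0.017*54.7 = 0.8401
delay = 10^0.8401 = 6.92 ms


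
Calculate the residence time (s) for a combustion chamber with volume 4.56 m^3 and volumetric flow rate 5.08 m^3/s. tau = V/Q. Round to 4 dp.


tau = V / Q_flow
tau = 4.56 / 5.08 = 0.8976 s


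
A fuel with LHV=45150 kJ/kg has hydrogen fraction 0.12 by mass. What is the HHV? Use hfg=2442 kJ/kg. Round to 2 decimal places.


HHV = LHV + hfg * 9 * H
Water addition = 2442 * 9 * 0.12 = 2637.360 kJ/kg
HHV = 45150 + 2637.360 = 47787.36 kJ/kg


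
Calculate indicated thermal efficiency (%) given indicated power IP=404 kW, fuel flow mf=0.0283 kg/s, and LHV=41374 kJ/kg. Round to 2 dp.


eta_ith = (IP / (mf * LHV)) * 100
Denominator = 0.0283 * 41374 = 1170.8842 kW
eta_ith = (404 / 1170.8842) * 100 = 34.50%


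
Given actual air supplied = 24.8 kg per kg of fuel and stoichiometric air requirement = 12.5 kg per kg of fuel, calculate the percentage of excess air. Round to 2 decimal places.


Excess air = actual - stoichiometric = 24.8 - 12.5 = 12.30 kg/kg fuel
Excess air % = (excess / stoich) * 100 = (12.30 / 12.5) * 100 = 98.40%


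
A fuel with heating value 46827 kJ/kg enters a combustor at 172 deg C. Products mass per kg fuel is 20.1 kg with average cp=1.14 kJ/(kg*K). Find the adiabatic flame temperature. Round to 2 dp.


T_ad = T_in + Hc / (m_p * cp)
Denominator = 20.1 * 1.14 = 22.9140
Temperature rise = 46827 / 22.9140 = 2043.60 K
T_ad = 172 + 2043.60 = 2215.60 deg C


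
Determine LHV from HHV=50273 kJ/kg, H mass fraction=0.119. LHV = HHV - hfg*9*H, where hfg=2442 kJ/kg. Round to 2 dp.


LHV = HHV - hfg * 9 * H
Water correction = 2442 * 9 * 0.119 = 2615.382 kJ/kg
LHV = 50273 - 2615.382 = 47657.62 kJ/kg


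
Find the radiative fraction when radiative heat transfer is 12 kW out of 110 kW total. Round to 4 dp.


f_rad = Q_rad / Q_total
f_rad = 12 / 110 = 0.1091


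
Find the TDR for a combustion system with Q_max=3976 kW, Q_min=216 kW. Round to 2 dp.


TDR = Q_max / Q_min
TDR = 3976 / 216 = 18.41


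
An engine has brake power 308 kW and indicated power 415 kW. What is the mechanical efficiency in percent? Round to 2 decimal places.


eta_mech = (BP / IP) * 100
Ratio = 308 / 415 = 0.7422
eta_mech = 0.7422 * 100 = 74.22%


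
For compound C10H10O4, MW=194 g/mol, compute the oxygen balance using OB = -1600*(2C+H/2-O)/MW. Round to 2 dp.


OB = -1600 * (2C + H/2 - O) / MW
Inner = 2*10 + 10/2 - 4 = 21.00
OB = -1600 * 21.00 / 194 = -173.20%


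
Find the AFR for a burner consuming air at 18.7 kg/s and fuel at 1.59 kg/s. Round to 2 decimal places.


AFR = m_air / m_fuel
AFR = 18.7 / 1.59 = 11.76


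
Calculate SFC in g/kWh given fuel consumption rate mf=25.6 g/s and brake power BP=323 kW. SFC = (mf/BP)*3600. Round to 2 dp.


SFC = (mf / BP) * 3600
Rate = 25.6 / 323 = 0.079257 g/(s*kW)
SFC = 0.079257 * 3600 = 285.33 g/kWh


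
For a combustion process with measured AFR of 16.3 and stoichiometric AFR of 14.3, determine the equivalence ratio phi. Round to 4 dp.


phi = AFR_stoich / AFR_actual
phi = 14.3 / 16.3 = 0.8773


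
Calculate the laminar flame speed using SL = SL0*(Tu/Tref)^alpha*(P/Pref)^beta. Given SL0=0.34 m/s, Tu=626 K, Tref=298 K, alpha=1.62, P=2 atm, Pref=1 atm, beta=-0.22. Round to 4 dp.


SL = SL0 * (Tu/Tref)^alpha * (P/Pref)^beta
T ratio = 626/298 = 2.10067114
(T ratio)^alpha = 2.10067114^1.62 = 3.328282
(P/Pref)^beta = 2^(-0.22) = 0.858565
SL = 0.34 * 3.328282 * 0.858565 = 0.9716 m/s


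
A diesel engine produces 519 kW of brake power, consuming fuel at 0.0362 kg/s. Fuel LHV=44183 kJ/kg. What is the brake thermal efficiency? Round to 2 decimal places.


eta_BTE = (BP / (mf * LHV)) * 100
Denominator = 0.0362 * 44183 = 1599.4246 kW
eta_BTE = (519 / 1599.4246) * 100 = 32.45%


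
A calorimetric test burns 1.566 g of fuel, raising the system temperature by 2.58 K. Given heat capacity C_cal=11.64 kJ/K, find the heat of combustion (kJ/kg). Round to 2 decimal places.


Hc = C_cal * delta_T / m_fuel
Q_released = 11.64 * 2.58 = 30.0312 kJ
m_fuel = 1.566 g = 1.566/1000 kg = 0.001566 kg
Hc = 30.0312 / 0.001566 = 19177.01 kJ/kg


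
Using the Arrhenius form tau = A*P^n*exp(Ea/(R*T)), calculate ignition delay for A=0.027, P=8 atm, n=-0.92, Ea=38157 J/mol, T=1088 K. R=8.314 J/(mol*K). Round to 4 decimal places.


tau = A * P^n * exp(Ea/(R*T))
P^n = 8^(-0.92) = 0.14762408
Ea/(R*T) = 38157/(8.314*1088) = 4.218279
exp(Ea/(R*T)) = 67.916503
tau = 0.027 * 0.14762408 * 67.916503 = 0.2707 ms


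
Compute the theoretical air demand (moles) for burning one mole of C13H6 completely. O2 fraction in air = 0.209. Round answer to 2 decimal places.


Balanced combustion: C13H6 + 14.5 O2 -> 13 CO2 + 3 H2O
O2 needed = C + H/4 = 13 + 6/4 = 14.50 moles
Air moles = O2 / 0.209 = 14.50 / 0.209 = 69.38 moles air


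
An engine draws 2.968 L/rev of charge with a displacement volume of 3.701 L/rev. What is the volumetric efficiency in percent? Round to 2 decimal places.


eta_v = (V_actual / V_disp) * 100
Ratio = 2.968 / 3.701 = 0.8019
eta_v = 0.8019 * 100 = 80.19%


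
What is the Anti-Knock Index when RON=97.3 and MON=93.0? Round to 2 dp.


AKI = (RON + MON) / 2
AKI = (97.3 + 93.0) / 2
AKI = 190.3 / 2 = 95.15


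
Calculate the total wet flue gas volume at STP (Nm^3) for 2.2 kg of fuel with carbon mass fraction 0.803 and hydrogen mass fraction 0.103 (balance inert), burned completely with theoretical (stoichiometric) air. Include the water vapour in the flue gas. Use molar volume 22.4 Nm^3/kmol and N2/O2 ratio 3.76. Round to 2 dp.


Per kg fuel: CO2 = (C/12 kmol)*22.4 = (0.803/12)*22.4 = 1.49893 Nm^3
Per kg fuel: H2O = (H/2 kmol)*22.4 = (0.103/2)*22.4 = 1.15360 Nm^3
O2 needed per kg fuel = C/12 + H/4 = 0.803/12 + 0.103/4 = 0.09266667 kmol
Per kg fuel: N2 = O2*3.76*22.4 = 0.09266667*3.76*22.4 = 7.80476 Nm^3
Total per kg = 1.49893 + 1.15360 + 7.80476 = 10.45729 Nm^3
Total = 10.45729 * 2.2 = 23.01 Nm^3


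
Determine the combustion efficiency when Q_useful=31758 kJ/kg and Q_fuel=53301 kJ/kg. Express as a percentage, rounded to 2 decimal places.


Efficiency = (Q_useful / Q_fuel) * 100
Efficiency = (31758 / 53301) * 100
Efficiency = 0.5958 * 100 = 59.58%


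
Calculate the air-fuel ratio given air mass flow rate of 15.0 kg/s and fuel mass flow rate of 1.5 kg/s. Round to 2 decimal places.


AFR = m_air / m_fuel
AFR = 15.0 / 1.5 = 10.00


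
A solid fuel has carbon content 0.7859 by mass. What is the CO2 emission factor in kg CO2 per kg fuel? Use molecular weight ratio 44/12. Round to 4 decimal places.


EF = C_frac * (M_CO2 / M_C)
EF = 0.7859 * (44/12)
EF = 0.7859 * 3.666667 = 2.8816 kg_CO2/kg_fuel


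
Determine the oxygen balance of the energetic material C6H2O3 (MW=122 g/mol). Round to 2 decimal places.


OB = -1600 * (2C + H/2 - O) / MW
Inner = 2*6 + 2/2 - 3 = 10.00
OB = -1600 * 10.00 / 122 = -131.15%


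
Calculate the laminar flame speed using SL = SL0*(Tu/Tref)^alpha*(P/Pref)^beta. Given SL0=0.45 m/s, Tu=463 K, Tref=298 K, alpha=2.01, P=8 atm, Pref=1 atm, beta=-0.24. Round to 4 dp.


SL = SL0 * (Tu/Tref)^alpha * (P/Pref)^beta
T ratio = 463/298 = 1.55369128
(T ratio)^alpha = 1.55369128^2.01 = 2.424617
(P/Pref)^beta = 8^(-0.24) = 0.607097
SL = 0.45 * 2.424617 * 0.607097 = 0.6624 m/s


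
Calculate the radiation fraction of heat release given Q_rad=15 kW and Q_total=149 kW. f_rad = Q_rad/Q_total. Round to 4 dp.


f_rad = Q_rad / Q_total
f_rad = 15 / 149 = 0.1007


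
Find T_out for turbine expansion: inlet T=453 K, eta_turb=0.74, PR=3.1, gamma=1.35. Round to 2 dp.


T_out = T_in * (1 - eta * (1 - PR^(-(gamma-1)/gamma)))
Exponent = -(1.35-1)/1.35 = -0.25925926
PR^exp = 3.1^(-0.25925926) = 0.74577862
Factor = 1 - 0.74*(1 - 0.74577862) = 0.81187618
T_out = 453 * 0.81187618 = 367.78 K


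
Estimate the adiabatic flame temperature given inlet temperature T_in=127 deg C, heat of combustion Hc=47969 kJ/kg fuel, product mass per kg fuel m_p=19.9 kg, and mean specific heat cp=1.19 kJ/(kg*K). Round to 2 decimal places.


T_ad = T_in + Hc / (m_p * cp)
Denominator = 19.9 * 1.19 = 23.6810
Temperature rise = 47969 / 23.6810 = 2025.63 K
T_ad = 127 + 2025.63 = 2152.63 deg C


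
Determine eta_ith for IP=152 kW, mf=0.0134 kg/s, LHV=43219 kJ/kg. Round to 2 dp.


eta_ith = (IP / (mf * LHV)) * 100
Denominator = 0.0134 * 43219 = 579.1346 kW
eta_ith = (152 / 579.1346) * 100 = 26.25%


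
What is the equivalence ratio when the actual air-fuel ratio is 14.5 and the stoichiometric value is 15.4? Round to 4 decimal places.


phi = AFR_stoich / AFR_actual
phi = 15.4 / 14.5 = 1.0621


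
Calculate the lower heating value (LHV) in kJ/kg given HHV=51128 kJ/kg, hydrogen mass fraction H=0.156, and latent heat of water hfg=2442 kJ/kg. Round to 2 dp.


LHV = HHV - hfg * 9 * H
Water correction = 2442 * 9 * 0.156 = 3428.568 kJ/kg
LHV = 51128 - 3428.568 = 47699.43 kJ/kg


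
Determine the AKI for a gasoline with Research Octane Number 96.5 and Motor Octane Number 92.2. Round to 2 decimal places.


AKI = (RON + MON) / 2
AKI = (96.5 + 92.2) / 2
AKI = 188.7 / 2 = 94.35


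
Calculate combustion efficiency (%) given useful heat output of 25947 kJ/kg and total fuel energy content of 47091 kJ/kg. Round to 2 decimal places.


Efficiency = (Q_useful / Q_fuel) * 100
Efficiency = (25947 / 47091) * 100
Efficiency = 0.5510 * 100 = 55.10%


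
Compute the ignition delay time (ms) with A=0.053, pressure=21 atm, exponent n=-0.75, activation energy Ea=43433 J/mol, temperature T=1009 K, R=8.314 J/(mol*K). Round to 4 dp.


tau = A * P^n * exp(Ea/(R*T))
P^n = 21^(-0.75) = 0.10193786
Ea/(R*T) = 43433/(8.314*1009) = 5.177483
exp(Ea/(R*T)) = 177.236061
tau = 0.053 * 0.10193786 * 177.236061 = 0.9576 ms


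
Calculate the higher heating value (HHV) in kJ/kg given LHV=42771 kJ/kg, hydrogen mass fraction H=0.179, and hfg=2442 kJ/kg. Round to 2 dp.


HHV = LHV + hfg * 9 * H
Water addition = 2442 * 9 * 0.179 = 3934.062 kJ/kg
HHV = 42771 + 3934.062 = 46705.06 kJ/kg


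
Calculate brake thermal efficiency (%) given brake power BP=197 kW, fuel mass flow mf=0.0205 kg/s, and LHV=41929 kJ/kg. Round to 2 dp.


eta_BTE = (BP / (mf * LHV)) * 100
Denominator = 0.0205 * 41929 = 859.5445 kW
eta_BTE = (197 / 859.5445) * 100 = 22.92%


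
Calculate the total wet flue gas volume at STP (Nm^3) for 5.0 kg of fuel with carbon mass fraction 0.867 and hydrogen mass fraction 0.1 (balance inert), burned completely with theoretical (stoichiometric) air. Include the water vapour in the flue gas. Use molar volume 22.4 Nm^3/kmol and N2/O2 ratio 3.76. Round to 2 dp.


Per kg fuel: CO2 = (C/12 kmol)*22.4 = (0.867/12)*22.4 = 1.61840 Nm^3
Per kg fuel: H2O = (H/2 kmol)*22.4 = (0.1/2)*22.4 = 1.12000 Nm^3
O2 needed per kg fuel = C/12 + H/4 = 0.867/12 + 0.1/4 = 0.09725000 kmol
Per kg fuel: N2 = O2*3.76*22.4 = 0.09725000*3.76*22.4 = 8.19078 Nm^3
Total per kg = 1.61840 + 1.12000 + 8.19078 = 10.92918 Nm^3
Total = 10.92918 * 5.0 = 54.65 Nm^3


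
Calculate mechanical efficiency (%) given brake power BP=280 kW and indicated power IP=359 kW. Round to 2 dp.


eta_mech = (BP / IP) * 100
Ratio = 280 / 359 = 0.7799
eta_mech = 0.7799 * 100 = 77.99%


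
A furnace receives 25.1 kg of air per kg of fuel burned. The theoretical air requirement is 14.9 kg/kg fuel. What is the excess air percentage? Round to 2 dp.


Excess air = actual - stoichiometric = 25.1 - 14.9 = 10.20 kg/kg fuel
Excess air % = (excess / stoich) * 100 = (10.20 / 14.9) * 100 = 68.46%


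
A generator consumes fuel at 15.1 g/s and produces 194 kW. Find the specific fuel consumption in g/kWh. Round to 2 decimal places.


SFC = (mf / BP) * 3600
Rate = 15.1 / 194 = 0.077835 g/(s*kW)
SFC = 0.077835 * 3600 = 280.21 g/kWh


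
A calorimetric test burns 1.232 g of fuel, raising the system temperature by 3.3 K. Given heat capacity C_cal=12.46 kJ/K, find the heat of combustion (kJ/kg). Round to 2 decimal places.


Hc = C_cal * delta_T / m_fuel
Q_released = 12.46 * 3.3 = 41.1180 kJ
m_fuel = 1.232 g = 1.232/1000 kg = 0.001232 kg
Hc = 41.1180 / 0.001232 = 33375.00 kJ/kg


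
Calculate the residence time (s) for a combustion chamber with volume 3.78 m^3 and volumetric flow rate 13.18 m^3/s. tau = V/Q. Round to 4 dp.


tau = V / Q_flow
tau = 3.78 / 13.18 = 0.2868 s


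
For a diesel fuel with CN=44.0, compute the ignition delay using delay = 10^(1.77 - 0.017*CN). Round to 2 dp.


delay = 10^(1.77 - 0.017*CN)
Exponent = 1.77 - 0.017*44.0 = 1.0220
delay = 10^1.0220 = 10.52 ms


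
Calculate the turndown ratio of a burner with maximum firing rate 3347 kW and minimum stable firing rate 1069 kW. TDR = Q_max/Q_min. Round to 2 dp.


TDR = Q_max / Q_min
TDR = 3347 / 1069 = 3.13


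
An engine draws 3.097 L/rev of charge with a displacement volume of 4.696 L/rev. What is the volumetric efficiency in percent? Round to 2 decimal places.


eta_v = (V_actual / V_disp) * 100
Ratio = 3.097 / 4.696 = 0.6595
eta_v = 0.6595 * 100 = 65.95%


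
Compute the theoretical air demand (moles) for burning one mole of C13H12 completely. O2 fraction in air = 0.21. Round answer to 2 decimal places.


Balanced combustion: C13H12 + 16 O2 -> 13 CO2 + 6 H2O
O2 needed = C + H/4 = 13 + 12/4 = 16.00 moles
Air moles = O2 / 0.21 = 16.00 / 0.21 = 76.19 moles air


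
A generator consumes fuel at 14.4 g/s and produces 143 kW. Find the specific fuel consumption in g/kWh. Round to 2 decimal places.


SFC = (mf / BP) * 3600
Rate = 14.4 / 143 = 0.100699 g/(s*kW)
SFC = 0.100699 * 3600 = 362.52 g/kWh


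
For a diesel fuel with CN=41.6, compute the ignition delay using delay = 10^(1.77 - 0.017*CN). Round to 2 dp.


delay = 10^(1.77 - 0.017*CN)
Exponent = 1.77 - 0.017*41.6 = 1.0628
delay = 10^1.0628 = 11.56 ms


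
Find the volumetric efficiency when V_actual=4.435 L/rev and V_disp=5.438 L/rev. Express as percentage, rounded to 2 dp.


eta_v = (V_actual / V_disp) * 100
Ratio = 4.435 / 5.438 = 0.8156
eta_v = 0.8156 * 100 = 81.56%


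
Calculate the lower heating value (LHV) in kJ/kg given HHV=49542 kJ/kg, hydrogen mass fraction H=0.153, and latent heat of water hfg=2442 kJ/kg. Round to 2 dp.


LHV = HHV - hfg * 9 * H
Water correction = 2442 * 9 * 0.153 = 3362.634 kJ/kg
LHV = 49542 - 3362.634 = 46179.37 kJ/kg


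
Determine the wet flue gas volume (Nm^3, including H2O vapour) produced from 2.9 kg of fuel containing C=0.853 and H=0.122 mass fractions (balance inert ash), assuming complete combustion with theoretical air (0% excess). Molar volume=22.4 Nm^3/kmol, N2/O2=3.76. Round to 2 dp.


Per kg fuel: CO2 = (C/12 kmol)*22.4 = (0.853/12)*22.4 = 1.59227 Nm^3
Per kg fuel: H2O = (H/2 kmol)*22.4 = (0.122/2)*22.4 = 1.36640 Nm^3
O2 needed per kg fuel = C/12 + H/4 = 0.853/12 + 0.122/4 = 0.10158333 kmol
Per kg fuel: N2 = O2*3.76*22.4 = 0.10158333*3.76*22.4 = 8.55575 Nm^3
Total per kg = 1.59227 + 1.36640 + 8.55575 = 11.51442 Nm^3
Total = 11.51442 * 2.9 = 33.39 Nm^3


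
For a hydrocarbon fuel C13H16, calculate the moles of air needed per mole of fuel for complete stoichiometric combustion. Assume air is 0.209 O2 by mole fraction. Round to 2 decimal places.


Balanced combustion: C13H16 + 17 O2 -> 13 CO2 + 8 H2O
O2 needed = C + H/4 = 13 + 16/4 = 17.00 moles
Air moles = O2 / 0.209 = 17.00 / 0.209 = 81.34 moles air


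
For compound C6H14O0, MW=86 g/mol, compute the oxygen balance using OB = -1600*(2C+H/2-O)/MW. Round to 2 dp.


OB = -1600 * (2C + H/2 - O) / MW
Inner = 2*6 + 14/2 - 0 = 19.00
OB = -1600 * 19.00 / 86 = -353.49%


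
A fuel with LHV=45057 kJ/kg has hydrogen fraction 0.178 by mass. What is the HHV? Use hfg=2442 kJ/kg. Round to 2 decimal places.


HHV = LHV + hfg * 9 * H
Water addition = 2442 * 9 * 0.178 = 3912.084 kJ/kg
HHV = 45057 + 3912.084 = 48969.08 kJ/kg


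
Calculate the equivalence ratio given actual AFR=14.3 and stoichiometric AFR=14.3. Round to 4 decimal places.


phi = AFR_stoich / AFR_actual
phi = 14.3 / 14.3 = 1.0000


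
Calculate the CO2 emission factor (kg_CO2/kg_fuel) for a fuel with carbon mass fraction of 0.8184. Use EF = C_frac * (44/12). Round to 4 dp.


EF = C_frac * (M_CO2 / M_C)
EF = 0.8184 * (44/12)
EF = 0.8184 * 3.666667 = 3.0008 kg_CO2/kg_fuel


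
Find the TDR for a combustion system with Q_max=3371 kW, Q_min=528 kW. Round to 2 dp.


TDR = Q_max / Q_min
TDR = 3371 / 528 = 6.38


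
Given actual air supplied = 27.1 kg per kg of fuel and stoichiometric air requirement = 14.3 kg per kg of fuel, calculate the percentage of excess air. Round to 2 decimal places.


Excess air = actual - stoichiometric = 27.1 - 14.3 = 12.80 kg/kg fuel
Excess air % = (excess / stoich) * 100 = (12.80 / 14.3) * 100 = 89.51%


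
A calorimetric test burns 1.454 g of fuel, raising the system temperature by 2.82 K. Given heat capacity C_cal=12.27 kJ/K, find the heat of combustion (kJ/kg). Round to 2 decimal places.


Hc = C_cal * delta_T / m_fuel
Q_released = 12.27 * 2.82 = 34.6014 kJ
m_fuel = 1.454 g = 1.454/1000 kg = 0.001454 kg
Hc = 34.6014 / 0.001454 = 23797.39 kJ/kg


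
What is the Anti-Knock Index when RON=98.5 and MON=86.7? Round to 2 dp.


AKI = (RON + MON) / 2
AKI = (98.5 + 86.7) / 2
AKI = 185.2 / 2 = 92.60


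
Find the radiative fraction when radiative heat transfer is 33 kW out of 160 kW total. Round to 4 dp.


f_rad = Q_rad / Q_total
f_rad = 33 / 160 = 0.2063


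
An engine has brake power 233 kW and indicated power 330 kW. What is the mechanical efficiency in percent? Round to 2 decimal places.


eta_mech = (BP / IP) * 100
Ratio = 233 / 330 = 0.7061
eta_mech = 0.7061 * 100 = 70.61%


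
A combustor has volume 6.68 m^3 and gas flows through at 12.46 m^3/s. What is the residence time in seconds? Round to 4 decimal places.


tau = V / Q_flow
tau = 6.68 / 12.46 = 0.5361 s


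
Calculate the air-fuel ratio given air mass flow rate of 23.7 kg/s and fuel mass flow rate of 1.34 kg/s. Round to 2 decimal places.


AFR = m_air / m_fuel
AFR = 23.7 / 1.34 = 17.69


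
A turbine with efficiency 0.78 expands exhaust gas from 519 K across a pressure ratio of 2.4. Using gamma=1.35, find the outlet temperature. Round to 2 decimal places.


T_out = T_in * (1 - eta * (1 - PR^(-(gamma-1)/gamma)))
Exponent = -(1.35-1)/1.35 = -0.25925926
PR^exp = 2.4^(-0.25925926) = 0.79694200
Factor = 1 - 0.78*(1 - 0.79694200) = 0.84161476
T_out = 519 * 0.84161476 = 436.80 K


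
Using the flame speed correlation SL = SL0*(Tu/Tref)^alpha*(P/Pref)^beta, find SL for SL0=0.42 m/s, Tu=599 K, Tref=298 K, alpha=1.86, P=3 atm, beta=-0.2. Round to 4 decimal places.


SL = SL0 * (Tu/Tref)^alpha * (P/Pref)^beta
T ratio = 599/298 = 2.01006711
(T ratio)^alpha = 2.01006711^1.86 = 3.664136
(P/Pref)^beta = 3^(-0.2) = 0.802742
SL = 0.42 * 3.664136 * 0.802742 = 1.2354 m/s


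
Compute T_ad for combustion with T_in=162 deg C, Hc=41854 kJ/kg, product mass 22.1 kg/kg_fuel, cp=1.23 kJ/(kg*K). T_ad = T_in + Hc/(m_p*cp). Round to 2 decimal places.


T_ad = T_in + Hc / (m_p * cp)
Denominator = 22.1 * 1.23 = 27.1830
Temperature rise = 41854 / 27.1830 = 1539.71 K
T_ad = 162 + 1539.71 = 1701.71 deg C


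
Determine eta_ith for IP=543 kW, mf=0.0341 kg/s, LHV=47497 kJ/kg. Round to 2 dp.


eta_ith = (IP / (mf * LHV)) * 100
Denominator = 0.0341 * 47497 = 1619.6477 kW
eta_ith = (543 / 1619.6477) * 100 = 33.53%


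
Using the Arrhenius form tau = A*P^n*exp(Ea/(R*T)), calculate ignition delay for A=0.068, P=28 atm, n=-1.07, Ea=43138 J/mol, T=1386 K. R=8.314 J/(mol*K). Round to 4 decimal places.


tau = A * P^n * exp(Ea/(R*T))
P^n = 28^(-1.07) = 0.02828401
Ea/(R*T) = 43138/(8.314*1386) = 3.743577
exp(Ea/(R*T)) = 42.248839
tau = 0.068 * 0.02828401 * 42.248839 = 0.0813 ms


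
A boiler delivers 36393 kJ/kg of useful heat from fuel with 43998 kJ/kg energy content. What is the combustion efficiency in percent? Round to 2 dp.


Efficiency = (Q_useful / Q_fuel) * 100
Efficiency = (36393 / 43998) * 100
Efficiency = 0.8272 * 100 = 82.72%


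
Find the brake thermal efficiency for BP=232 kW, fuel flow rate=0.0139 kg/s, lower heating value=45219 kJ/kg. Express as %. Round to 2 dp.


eta_BTE = (BP / (mf * LHV)) * 100
Denominator = 0.0139 * 45219 = 628.5441 kW
eta_BTE = (232 / 628.5441) * 100 = 36.91%


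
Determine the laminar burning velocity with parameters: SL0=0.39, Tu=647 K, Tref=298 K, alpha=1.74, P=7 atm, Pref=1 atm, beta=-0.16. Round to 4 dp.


SL = SL0 * (Tu/Tref)^alpha * (P/Pref)^beta
T ratio = 647/298 = 2.17114094
(T ratio)^alpha = 2.17114094^1.74 = 3.853338
(P/Pref)^beta = 7^(-0.16) = 0.732461
SL = 0.39 * 3.853338 * 0.732461 = 1.1007 m/s


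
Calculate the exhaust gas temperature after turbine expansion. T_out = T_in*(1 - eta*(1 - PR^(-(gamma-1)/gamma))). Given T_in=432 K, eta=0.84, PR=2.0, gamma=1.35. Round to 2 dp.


T_out = T_in * (1 - eta * (1 - PR^(-(gamma-1)/gamma)))
Exponent = -(1.35-1)/1.35 = -0.25925926
PR^exp = 2.0^(-0.25925926) = 0.83551680
Factor = 1 - 0.84*(1 - 0.83551680) = 0.86183411
T_out = 432 * 0.86183411 = 372.31 K


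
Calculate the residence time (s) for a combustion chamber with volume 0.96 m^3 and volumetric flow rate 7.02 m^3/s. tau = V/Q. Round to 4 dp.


tau = V / Q_flow
tau = 0.96 / 7.02 = 0.1368 s


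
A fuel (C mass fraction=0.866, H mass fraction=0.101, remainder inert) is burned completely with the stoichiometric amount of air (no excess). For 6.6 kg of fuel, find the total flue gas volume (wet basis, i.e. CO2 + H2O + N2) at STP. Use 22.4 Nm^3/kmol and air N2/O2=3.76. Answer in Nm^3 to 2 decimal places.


Per kg fuel: CO2 = (C/12 kmol)*22.4 = (0.866/12)*22.4 = 1.61653 Nm^3
Per kg fuel: H2O = (H/2 kmol)*22.4 = (0.101/2)*22.4 = 1.13120 Nm^3
O2 needed per kg fuel = C/12 + H/4 = 0.866/12 + 0.101/4 = 0.09741667 kmol
Per kg fuel: N2 = O2*3.76*22.4 = 0.09741667*3.76*22.4 = 8.20482 Nm^3
Total per kg = 1.61653 + 1.13120 + 8.20482 = 10.95255 Nm^3
Total = 10.95255 * 6.6 = 72.29 Nm^3


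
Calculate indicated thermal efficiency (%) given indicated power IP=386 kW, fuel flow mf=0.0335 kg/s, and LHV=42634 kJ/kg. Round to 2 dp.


eta_ith = (IP / (mf * LHV)) * 100
Denominator = 0.0335 * 42634 = 1428.2390 kW
eta_ith = (386 / 1428.2390) * 100 = 27.03%


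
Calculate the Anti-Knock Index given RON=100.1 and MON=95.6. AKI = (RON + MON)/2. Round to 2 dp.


AKI = (RON + MON) / 2
AKI = (100.1 + 95.6) / 2
AKI = 195.7 / 2 = 97.85


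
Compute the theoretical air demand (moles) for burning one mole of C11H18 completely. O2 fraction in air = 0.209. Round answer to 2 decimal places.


Balanced combustion: C11H18 + 15.5 O2 -> 11 CO2 + 9 H2O
O2 needed = C + H/4 = 11 + 18/4 = 15.50 moles
Air moles = O2 / 0.209 = 15.50 / 0.209 = 74.16 moles air


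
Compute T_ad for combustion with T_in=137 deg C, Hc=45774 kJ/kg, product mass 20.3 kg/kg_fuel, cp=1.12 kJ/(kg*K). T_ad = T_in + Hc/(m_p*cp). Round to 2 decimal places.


T_ad = T_in + Hc / (m_p * cp)
Denominator = 20.3 * 1.12 = 22.7360
Temperature rise = 45774 / 22.7360 = 2013.28 K
T_ad = 137 + 2013.28 = 2150.28 deg C


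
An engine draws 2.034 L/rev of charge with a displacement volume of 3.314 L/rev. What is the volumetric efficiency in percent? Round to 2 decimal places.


eta_v = (V_actual / V_disp) * 100
Ratio = 2.034 / 3.314 = 0.6138
eta_v = 0.6138 * 100 = 61.38%


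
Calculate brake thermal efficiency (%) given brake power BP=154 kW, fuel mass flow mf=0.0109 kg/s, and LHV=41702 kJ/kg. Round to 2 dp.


eta_BTE = (BP / (mf * LHV)) * 100
Denominator = 0.0109 * 41702 = 454.5518 kW
eta_BTE = (154 / 454.5518) * 100 = 33.88%


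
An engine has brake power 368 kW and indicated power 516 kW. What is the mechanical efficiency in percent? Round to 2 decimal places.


eta_mech = (BP / IP) * 100
Ratio = 368 / 516 = 0.7132
eta_mech = 0.7132 * 100 = 71.32%


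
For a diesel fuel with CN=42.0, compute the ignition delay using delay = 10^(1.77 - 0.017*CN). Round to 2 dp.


delay = 10^(1.77 - 0.017*CN)
Exponent = 1.77 - 0.017*42.0 = 1.0560
delay = 10^1.0560 = 11.38 ms


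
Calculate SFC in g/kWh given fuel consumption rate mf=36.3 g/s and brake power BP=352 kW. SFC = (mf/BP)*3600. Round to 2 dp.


SFC = (mf / BP) * 3600
Rate = 36.3 / 352 = 0.103125 g/(s*kW)
SFC = 0.103125 * 3600 = 371.25 g/kWh


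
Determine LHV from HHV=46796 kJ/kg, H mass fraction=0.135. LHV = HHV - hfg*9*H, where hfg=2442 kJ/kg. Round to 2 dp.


LHV = HHV - hfg * 9 * H
Water correction = 2442 * 9 * 0.135 = 2967.030 kJ/kg
LHV = 46796 - 2967.030 = 43828.97 kJ/kg


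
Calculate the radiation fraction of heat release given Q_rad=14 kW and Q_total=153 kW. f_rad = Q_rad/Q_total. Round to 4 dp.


f_rad = Q_rad / Q_total
f_rad = 14 / 153 = 0.0915


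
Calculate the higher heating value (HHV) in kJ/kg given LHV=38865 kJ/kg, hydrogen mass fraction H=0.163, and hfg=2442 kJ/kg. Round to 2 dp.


HHV = LHV + hfg * 9 * H
Water addition = 2442 * 9 * 0.163 = 3582.414 kJ/kg
HHV = 38865 + 3582.414 = 42447.41 kJ/kg


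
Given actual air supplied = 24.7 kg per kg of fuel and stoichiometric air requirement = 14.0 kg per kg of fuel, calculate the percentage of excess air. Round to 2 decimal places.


Excess air = actual - stoichiometric = 24.7 - 14.0 = 10.70 kg/kg fuel
Excess air % = (excess / stoich) * 100 = (10.70 / 14.0) * 100 = 76.43%


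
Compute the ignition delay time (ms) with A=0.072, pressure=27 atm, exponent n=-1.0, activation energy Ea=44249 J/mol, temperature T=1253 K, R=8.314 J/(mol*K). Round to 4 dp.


tau = A * P^n * exp(Ea/(R*T))
P^n = 27^(-1.0) = 0.03703704
Ea/(R*T) = 44249/(8.314*1253) = 4.247588
exp(Ea/(R*T)) = 69.936511
tau = 0.072 * 0.03703704 * 69.936511 = 0.1865 ms


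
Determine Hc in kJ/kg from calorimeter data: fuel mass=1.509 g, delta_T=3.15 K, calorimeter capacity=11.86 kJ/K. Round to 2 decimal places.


Hc = C_cal * delta_T / m_fuel
Q_released = 11.86 * 3.15 = 37.3590 kJ
m_fuel = 1.509 g = 1.509/1000 kg = 0.001509 kg
Hc = 37.3590 / 0.001509 = 24757.46 kJ/kg


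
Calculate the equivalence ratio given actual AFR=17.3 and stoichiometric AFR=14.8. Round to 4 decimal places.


phi = AFR_stoich / AFR_actual
phi = 14.8 / 17.3 = 0.8555


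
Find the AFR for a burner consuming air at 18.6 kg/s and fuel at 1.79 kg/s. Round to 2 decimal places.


AFR = m_air / m_fuel
AFR = 18.6 / 1.79 = 10.39


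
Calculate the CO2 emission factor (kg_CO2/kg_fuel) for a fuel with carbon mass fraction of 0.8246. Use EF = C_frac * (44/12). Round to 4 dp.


EF = C_frac * (M_CO2 / M_C)
EF = 0.8246 * (44/12)
EF = 0.8246 * 3.666667 = 3.0235 kg_CO2/kg_fuel


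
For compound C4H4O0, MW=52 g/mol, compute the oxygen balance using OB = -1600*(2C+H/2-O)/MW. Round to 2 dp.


OB = -1600 * (2C + H/2 - O) / MW
Inner = 2*4 + 4/2 - 0 = 10.00
OB = -1600 * 10.00 / 52 = -307.69%


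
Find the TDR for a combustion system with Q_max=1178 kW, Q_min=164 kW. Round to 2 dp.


TDR = Q_max / Q_min
TDR = 1178 / 164 = 7.18


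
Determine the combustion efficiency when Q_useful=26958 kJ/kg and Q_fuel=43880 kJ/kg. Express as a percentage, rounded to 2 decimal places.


Efficiency = (Q_useful / Q_fuel) * 100
Efficiency = (26958 / 43880) * 100
Efficiency = 0.6144 * 100 = 61.44%


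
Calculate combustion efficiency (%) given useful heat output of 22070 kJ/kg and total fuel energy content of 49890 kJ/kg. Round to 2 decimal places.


Efficiency = (Q_useful / Q_fuel) * 100
Efficiency = (22070 / 49890) * 100
Efficiency = 0.4424 * 100 = 44.24%


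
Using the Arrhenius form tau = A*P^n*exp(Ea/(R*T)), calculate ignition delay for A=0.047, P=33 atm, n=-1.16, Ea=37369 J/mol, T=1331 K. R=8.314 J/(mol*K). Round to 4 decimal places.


tau = A * P^n * exp(Ea/(R*T))
P^n = 33^(-1.16) = 0.01731904
Ea/(R*T) = 37369/(8.314*1331) = 3.376940
exp(Ea/(R*T)) = 29.281047
tau = 0.047 * 0.01731904 * 29.281047 = 0.0238 ms


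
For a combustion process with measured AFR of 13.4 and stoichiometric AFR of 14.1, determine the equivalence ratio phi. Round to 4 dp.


phi = AFR_stoich / AFR_actual
phi = 14.1 / 13.4 = 1.0522


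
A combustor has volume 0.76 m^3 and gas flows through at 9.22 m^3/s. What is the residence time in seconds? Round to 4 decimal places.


tau = V / Q_flow
tau = 0.76 / 9.22 = 0.0824 s


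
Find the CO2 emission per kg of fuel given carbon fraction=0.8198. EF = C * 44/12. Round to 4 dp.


EF = C_frac * (M_CO2 / M_C)
EF = 0.8198 * (44/12)
EF = 0.8198 * 3.666667 = 3.0059 kg_CO2/kg_fuel


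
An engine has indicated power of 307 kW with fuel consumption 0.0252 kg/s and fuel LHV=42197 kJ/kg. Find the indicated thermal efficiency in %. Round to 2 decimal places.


eta_ith = (IP / (mf * LHV)) * 100
Denominator = 0.0252 * 42197 = 1063.3644 kW
eta_ith = (307 / 1063.3644) * 100 = 28.87%


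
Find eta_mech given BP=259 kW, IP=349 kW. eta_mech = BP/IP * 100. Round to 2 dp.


eta_mech = (BP / IP) * 100
Ratio = 259 / 349 = 0.7421
eta_mech = 0.7421 * 100 = 74.21%


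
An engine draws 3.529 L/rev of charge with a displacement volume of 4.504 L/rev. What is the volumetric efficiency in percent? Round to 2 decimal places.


eta_v = (V_actual / V_disp) * 100
Ratio = 3.529 / 4.504 = 0.7835
eta_v = 0.7835 * 100 = 78.35%


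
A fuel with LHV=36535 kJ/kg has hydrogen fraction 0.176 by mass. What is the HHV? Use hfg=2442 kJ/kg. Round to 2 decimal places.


HHV = LHV + hfg * 9 * H
Water addition = 2442 * 9 * 0.176 = 3868.128 kJ/kg
HHV = 36535 + 3868.128 = 40403.13 kJ/kg


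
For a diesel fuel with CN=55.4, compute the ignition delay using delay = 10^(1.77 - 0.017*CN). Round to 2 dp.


delay = 10^(1.77 - 0.017*CN)
Exponent = 1.77 - 0.017*55.4 = 0.8282
delay = 10^0.8282 = 6.73 ms


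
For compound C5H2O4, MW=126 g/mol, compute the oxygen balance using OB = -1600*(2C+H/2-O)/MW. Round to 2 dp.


OB = -1600 * (2C + H/2 - O) / MW
Inner = 2*5 + 2/2 - 4 = 7.00
OB = -1600 * 7.00 / 126 = -88.89%


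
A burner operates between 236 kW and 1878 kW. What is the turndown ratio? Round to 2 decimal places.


TDR = Q_max / Q_min
TDR = 1878 / 236 = 7.96


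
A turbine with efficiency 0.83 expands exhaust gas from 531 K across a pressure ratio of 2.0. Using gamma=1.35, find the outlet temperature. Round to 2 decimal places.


T_out = T_in * (1 - eta * (1 - PR^(-(gamma-1)/gamma)))
Exponent = -(1.35-1)/1.35 = -0.25925926
PR^exp = 2.0^(-0.25925926) = 0.83551680
Factor = 1 - 0.83*(1 - 0.83551680) = 0.86347894
T_out = 531 * 0.86347894 = 458.51 K


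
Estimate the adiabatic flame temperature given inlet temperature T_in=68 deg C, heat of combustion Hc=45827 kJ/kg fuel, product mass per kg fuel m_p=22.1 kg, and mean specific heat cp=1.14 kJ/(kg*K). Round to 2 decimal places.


T_ad = T_in + Hc / (m_p * cp)
Denominator = 22.1 * 1.14 = 25.1940
Temperature rise = 45827 / 25.1940 = 1818.96 K
T_ad = 68 + 1818.96 = 1886.96 deg C


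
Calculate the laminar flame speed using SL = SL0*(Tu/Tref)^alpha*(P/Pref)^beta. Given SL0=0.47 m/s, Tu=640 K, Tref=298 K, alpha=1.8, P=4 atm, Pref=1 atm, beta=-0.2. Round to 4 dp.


SL = SL0 * (Tu/Tref)^alpha * (P/Pref)^beta
T ratio = 640/298 = 2.14765101
(T ratio)^alpha = 2.14765101^1.8 = 3.958537
(P/Pref)^beta = 4^(-0.2) = 0.757858
SL = 0.47 * 3.958537 * 0.757858 = 1.4100 m/s


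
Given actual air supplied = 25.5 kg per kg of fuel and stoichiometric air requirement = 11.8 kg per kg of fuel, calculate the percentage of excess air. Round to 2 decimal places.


Excess air = actual - stoichiometric = 25.5 - 11.8 = 13.70 kg/kg fuel
Excess air % = (excess / stoich) * 100 = (13.70 / 11.8) * 100 = 116.10%


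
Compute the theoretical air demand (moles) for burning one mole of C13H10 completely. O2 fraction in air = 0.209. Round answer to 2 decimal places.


Balanced combustion: C13H10 + 15.5 O2 -> 13 CO2 + 5 H2O
O2 needed = C + H/4 = 13 + 10/4 = 15.50 moles
Air moles = O2 / 0.209 = 15.50 / 0.209 = 74.16 moles air


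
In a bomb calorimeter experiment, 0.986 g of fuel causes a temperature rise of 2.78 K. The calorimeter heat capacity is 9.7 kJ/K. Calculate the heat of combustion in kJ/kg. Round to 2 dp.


Hc = C_cal * delta_T / m_fuel
Q_released = 9.7 * 2.78 = 26.9660 kJ
m_fuel = 0.986 g = 0.986/1000 kg = 0.000986 kg
Hc = 26.9660 / 0.000986 = 27348.88 kJ/kg


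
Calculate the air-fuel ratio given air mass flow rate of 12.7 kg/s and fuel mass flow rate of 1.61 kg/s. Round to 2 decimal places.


AFR = m_air / m_fuel
AFR = 12.7 / 1.61 = 7.89


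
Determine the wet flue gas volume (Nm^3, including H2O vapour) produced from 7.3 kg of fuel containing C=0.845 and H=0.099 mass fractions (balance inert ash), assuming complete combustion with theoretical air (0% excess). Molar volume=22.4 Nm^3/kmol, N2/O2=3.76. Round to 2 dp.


Per kg fuel: CO2 = (C/12 kmol)*22.4 = (0.845/12)*22.4 = 1.57733 Nm^3
Per kg fuel: H2O = (H/2 kmol)*22.4 = (0.099/2)*22.4 = 1.10880 Nm^3
O2 needed per kg fuel = C/12 + H/4 = 0.845/12 + 0.099/4 = 0.09516667 kmol
Per kg fuel: N2 = O2*3.76*22.4 = 0.09516667*3.76*22.4 = 8.01532 Nm^3
Total per kg = 1.57733 + 1.10880 + 8.01532 = 10.70145 Nm^3
Total = 10.70145 * 7.3 = 78.12 Nm^3
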